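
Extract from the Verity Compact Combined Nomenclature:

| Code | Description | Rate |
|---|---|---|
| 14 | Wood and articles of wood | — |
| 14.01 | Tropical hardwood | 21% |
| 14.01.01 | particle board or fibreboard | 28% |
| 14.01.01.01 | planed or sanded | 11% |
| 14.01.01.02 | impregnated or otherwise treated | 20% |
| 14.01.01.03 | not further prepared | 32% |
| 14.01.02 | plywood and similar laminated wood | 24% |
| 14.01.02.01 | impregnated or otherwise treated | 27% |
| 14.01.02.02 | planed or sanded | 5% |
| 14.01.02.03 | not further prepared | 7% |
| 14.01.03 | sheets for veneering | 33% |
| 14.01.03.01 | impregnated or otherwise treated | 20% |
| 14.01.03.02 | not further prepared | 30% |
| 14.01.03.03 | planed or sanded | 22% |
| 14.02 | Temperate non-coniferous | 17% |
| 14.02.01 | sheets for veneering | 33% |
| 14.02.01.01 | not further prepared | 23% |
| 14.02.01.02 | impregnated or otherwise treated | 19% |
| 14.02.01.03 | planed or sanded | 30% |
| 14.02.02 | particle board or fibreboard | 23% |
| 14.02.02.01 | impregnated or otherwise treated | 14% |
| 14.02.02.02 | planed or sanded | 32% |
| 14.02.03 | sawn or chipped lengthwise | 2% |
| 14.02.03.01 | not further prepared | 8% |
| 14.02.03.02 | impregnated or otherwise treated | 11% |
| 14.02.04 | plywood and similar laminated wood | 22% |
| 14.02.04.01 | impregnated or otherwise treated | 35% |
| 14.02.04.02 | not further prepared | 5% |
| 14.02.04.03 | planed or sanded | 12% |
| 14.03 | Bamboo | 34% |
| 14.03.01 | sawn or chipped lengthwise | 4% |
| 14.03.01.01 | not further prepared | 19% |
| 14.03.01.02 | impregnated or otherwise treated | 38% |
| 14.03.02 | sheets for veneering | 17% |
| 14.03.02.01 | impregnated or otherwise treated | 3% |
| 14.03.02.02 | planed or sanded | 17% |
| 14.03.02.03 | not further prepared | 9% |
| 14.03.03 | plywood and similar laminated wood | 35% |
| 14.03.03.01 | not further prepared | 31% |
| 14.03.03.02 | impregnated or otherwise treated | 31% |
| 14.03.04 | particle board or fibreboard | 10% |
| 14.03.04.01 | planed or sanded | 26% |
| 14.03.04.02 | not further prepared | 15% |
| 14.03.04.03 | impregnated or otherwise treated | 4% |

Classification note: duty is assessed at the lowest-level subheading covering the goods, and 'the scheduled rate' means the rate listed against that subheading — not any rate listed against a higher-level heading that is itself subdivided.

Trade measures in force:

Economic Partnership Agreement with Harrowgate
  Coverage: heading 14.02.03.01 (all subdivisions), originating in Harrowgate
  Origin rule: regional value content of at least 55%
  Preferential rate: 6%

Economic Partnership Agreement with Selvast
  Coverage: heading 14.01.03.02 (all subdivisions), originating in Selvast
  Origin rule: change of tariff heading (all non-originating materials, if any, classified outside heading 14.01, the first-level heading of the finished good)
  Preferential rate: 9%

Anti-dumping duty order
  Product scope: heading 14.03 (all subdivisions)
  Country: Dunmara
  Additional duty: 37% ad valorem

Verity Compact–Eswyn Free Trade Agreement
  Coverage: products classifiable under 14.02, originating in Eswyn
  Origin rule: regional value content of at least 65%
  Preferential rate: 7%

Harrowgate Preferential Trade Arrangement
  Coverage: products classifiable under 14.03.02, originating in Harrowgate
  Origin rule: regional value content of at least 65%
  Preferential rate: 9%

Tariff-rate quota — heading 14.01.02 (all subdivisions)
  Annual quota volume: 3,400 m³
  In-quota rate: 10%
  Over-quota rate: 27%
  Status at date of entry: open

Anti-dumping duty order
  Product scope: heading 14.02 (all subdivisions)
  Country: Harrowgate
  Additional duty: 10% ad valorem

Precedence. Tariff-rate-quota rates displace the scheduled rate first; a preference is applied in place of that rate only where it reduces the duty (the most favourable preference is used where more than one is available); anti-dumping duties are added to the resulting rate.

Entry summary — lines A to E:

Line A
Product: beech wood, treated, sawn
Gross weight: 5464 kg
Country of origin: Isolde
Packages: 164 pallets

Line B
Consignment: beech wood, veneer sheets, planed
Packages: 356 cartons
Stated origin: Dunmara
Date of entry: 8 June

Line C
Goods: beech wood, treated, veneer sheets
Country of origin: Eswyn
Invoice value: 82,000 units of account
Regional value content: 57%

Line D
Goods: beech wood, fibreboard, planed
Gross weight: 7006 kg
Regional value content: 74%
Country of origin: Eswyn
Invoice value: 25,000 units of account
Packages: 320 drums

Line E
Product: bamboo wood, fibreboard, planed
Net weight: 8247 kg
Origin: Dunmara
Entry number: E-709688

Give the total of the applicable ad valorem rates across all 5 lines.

Line A: beech → 14.02; sawn → 14.02.03; treated → 14.02.03.02. Scheduled 11%. No special measure applies. → 11%.
Line B: beech → 14.02; veneer sheets → 14.02.01; planed → 14.02.01.03. Scheduled 30%. No special measure applies. → 30%.
Line C: beech → 14.02; veneer sheets → 14.02.01; treated → 14.02.01.02. Scheduled 19%. Eswyn agreement on 14.02: RVC < 65%. → 19%.
Line D: beech → 14.02; fibreboard → 14.02.02; planed → 14.02.02.02. Scheduled 32%. Eswyn agreement on 14.02: RVC ≥ 65% → 7% available; preferential 7%. → 7%.
Line E: bamboo → 14.03; fibreboard → 14.03.04; planed → 14.03.04.01. Scheduled 26%. anti-dumping (Dunmara, 14.03): +37%; total 26% + 37% = 63%. → 63%.
Sum: 11% + 30% + 19% + 7% + 63% = 130%.

130%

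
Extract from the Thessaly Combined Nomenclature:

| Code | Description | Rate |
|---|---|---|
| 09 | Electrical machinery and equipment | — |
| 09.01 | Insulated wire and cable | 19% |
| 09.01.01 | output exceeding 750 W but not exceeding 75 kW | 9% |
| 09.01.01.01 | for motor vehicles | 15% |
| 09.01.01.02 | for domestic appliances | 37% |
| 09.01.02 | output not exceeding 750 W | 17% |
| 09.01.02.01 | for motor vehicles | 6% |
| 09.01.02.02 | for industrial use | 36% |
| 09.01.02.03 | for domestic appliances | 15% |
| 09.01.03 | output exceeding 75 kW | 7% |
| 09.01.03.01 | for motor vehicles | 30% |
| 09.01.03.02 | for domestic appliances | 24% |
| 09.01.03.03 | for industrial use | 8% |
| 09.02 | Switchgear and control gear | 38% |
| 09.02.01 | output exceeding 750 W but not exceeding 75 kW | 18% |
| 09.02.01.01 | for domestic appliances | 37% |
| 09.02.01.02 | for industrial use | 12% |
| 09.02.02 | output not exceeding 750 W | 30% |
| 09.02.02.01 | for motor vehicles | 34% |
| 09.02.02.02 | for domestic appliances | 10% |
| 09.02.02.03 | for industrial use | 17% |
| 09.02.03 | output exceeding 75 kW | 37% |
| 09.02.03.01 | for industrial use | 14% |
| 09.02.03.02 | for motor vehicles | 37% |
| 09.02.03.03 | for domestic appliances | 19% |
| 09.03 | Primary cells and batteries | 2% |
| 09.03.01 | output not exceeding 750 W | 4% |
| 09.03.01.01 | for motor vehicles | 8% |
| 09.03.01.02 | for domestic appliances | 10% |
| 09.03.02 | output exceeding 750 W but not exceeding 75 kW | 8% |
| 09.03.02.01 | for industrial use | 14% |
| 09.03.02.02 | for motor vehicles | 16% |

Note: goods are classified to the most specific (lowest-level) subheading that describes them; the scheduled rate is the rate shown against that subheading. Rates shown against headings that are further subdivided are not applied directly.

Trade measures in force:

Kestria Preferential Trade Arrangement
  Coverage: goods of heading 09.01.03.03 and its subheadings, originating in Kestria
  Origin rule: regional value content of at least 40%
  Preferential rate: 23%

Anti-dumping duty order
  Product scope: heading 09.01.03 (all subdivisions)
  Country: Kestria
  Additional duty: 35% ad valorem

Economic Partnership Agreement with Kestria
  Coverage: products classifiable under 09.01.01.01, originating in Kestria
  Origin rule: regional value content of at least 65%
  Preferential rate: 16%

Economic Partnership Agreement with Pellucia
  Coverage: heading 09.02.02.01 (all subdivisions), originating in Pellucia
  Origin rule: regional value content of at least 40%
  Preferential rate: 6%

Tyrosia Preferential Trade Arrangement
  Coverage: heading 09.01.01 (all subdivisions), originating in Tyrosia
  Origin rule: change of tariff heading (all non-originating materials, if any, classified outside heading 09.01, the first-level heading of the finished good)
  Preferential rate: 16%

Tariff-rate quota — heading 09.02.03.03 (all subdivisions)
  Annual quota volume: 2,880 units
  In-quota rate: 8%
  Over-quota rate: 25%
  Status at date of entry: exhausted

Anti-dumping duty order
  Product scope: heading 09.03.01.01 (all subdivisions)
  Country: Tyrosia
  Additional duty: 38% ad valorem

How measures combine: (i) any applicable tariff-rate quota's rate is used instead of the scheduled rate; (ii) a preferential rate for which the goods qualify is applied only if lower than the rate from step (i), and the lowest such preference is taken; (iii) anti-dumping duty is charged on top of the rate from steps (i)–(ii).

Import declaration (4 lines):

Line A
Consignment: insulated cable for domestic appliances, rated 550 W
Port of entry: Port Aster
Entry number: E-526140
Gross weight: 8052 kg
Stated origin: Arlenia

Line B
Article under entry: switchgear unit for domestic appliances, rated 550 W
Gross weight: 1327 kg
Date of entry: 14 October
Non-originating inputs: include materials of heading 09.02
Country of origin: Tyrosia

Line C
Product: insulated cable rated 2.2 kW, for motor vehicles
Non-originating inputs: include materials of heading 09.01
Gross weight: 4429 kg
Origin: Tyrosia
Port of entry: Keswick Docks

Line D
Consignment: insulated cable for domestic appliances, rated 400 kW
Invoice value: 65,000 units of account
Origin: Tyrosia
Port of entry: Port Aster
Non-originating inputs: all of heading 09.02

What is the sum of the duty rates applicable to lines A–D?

Line A: insulated cable → 09.01; rated 550 W → 09.01.02; for domestic appliances → 09.01.02.03. Scheduled 15%. No special measure applies. → 15%.
Line B: switchgear unit → 09.02; rated 550 W → 09.02.02; for domestic appliances → 09.02.02.02. Scheduled 10%. Tyrosia agreement on 09.01.01: 09.02.02.02 not covered. → 10%.
Line C: insulated cable → 09.01; rated 2.2 kW → 09.01.01; for motor vehicles → 09.01.01.01. Scheduled 15%. Tyrosia agreement on 09.01.01: CTH not met. → 15%.
Line D: insulated cable → 09.01; rated 400 kW → 09.01.03; for domestic appliances → 09.01.03.02. Scheduled 24%. Tyrosia agreement on 09.01.01: 09.01.03.02 not covered. → 24%.
Sum: 15% + 10% + 15% + 24% = 64%.

64%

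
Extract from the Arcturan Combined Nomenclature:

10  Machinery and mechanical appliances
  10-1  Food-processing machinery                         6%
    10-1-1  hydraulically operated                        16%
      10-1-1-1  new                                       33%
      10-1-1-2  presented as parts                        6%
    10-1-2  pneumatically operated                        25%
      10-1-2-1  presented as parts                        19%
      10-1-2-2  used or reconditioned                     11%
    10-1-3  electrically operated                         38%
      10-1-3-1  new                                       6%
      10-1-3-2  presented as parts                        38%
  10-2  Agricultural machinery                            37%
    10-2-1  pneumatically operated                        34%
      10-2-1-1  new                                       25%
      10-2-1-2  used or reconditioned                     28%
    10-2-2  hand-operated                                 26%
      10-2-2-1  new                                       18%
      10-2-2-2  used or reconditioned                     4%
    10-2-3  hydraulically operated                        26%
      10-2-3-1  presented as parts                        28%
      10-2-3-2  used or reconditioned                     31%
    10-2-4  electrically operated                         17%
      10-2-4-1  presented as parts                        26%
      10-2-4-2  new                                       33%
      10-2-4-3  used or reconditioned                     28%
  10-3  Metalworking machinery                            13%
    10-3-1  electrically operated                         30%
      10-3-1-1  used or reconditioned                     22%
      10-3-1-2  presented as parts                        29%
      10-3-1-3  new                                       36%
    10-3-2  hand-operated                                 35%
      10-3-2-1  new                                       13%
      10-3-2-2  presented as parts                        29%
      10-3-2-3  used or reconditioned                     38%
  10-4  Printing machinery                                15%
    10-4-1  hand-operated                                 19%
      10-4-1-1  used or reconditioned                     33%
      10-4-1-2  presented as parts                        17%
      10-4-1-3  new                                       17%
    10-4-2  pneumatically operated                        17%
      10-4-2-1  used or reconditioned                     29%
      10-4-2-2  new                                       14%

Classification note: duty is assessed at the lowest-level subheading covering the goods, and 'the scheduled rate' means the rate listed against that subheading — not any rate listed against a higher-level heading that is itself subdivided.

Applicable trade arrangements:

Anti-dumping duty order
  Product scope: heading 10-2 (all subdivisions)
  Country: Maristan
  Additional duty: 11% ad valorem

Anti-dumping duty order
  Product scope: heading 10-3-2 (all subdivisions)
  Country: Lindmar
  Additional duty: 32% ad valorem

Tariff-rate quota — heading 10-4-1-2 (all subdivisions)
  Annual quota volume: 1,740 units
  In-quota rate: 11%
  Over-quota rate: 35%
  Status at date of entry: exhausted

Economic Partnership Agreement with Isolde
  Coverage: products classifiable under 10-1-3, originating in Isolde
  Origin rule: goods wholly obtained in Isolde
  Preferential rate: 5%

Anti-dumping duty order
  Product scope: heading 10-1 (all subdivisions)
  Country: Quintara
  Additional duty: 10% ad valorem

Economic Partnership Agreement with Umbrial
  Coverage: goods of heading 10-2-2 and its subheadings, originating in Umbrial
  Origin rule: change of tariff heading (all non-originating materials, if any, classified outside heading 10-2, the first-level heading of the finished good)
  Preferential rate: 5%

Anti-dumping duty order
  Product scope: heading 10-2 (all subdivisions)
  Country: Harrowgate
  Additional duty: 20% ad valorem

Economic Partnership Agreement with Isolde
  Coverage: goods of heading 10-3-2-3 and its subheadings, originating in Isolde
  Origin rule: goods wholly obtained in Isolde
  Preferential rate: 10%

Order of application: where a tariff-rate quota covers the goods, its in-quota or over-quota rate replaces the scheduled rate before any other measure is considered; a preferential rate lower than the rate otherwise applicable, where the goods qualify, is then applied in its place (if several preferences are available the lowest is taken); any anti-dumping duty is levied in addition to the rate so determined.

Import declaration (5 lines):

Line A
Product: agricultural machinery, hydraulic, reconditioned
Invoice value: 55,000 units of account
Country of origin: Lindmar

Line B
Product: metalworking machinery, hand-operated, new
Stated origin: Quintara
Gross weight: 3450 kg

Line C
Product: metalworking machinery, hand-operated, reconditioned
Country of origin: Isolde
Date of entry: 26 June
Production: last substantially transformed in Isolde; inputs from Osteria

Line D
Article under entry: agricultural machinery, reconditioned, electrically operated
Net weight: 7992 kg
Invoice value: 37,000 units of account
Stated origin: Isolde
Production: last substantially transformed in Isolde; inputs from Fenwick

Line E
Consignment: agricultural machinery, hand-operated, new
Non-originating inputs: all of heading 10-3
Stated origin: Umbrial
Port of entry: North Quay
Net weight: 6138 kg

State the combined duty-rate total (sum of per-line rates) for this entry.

115%

Line A: agricultural → 10-2; hydraulic → 10-2-3; reconditioned → 10-2-3-2. Scheduled 31%. No special measure applies. → 31%.
Line B: metalworking → 10-3; hand-operated → 10-3-2; new → 10-3-2-1. Scheduled 13%. No special measure applies. → 13%.
Line C: metalworking → 10-3; hand-operated → 10-3-2; reconditioned → 10-3-2-3. Scheduled 38%. Isolde agreement on 10-1-3: 10-3-2-3 not covered; Isolde agreement on 10-3-2-3: not wholly obtained. → 38%.
Line D: agricultural → 10-2; electrically operated → 10-2-4; reconditioned → 10-2-4-3. Scheduled 28%. Isolde agreement on 10-1-3: 10-2-4-3 not covered; Isolde agreement on 10-3-2-3: 10-2-4-3 not covered. → 28%.
Line E: agricultural → 10-2; hand-operated → 10-2-2; new → 10-2-2-1. Scheduled 18%. Umbrial agreement on 10-2-2: CTH met → 5% available; preferential 5%. → 5%.
Sum: 31% + 13% + 38% + 28% + 5% = 115%.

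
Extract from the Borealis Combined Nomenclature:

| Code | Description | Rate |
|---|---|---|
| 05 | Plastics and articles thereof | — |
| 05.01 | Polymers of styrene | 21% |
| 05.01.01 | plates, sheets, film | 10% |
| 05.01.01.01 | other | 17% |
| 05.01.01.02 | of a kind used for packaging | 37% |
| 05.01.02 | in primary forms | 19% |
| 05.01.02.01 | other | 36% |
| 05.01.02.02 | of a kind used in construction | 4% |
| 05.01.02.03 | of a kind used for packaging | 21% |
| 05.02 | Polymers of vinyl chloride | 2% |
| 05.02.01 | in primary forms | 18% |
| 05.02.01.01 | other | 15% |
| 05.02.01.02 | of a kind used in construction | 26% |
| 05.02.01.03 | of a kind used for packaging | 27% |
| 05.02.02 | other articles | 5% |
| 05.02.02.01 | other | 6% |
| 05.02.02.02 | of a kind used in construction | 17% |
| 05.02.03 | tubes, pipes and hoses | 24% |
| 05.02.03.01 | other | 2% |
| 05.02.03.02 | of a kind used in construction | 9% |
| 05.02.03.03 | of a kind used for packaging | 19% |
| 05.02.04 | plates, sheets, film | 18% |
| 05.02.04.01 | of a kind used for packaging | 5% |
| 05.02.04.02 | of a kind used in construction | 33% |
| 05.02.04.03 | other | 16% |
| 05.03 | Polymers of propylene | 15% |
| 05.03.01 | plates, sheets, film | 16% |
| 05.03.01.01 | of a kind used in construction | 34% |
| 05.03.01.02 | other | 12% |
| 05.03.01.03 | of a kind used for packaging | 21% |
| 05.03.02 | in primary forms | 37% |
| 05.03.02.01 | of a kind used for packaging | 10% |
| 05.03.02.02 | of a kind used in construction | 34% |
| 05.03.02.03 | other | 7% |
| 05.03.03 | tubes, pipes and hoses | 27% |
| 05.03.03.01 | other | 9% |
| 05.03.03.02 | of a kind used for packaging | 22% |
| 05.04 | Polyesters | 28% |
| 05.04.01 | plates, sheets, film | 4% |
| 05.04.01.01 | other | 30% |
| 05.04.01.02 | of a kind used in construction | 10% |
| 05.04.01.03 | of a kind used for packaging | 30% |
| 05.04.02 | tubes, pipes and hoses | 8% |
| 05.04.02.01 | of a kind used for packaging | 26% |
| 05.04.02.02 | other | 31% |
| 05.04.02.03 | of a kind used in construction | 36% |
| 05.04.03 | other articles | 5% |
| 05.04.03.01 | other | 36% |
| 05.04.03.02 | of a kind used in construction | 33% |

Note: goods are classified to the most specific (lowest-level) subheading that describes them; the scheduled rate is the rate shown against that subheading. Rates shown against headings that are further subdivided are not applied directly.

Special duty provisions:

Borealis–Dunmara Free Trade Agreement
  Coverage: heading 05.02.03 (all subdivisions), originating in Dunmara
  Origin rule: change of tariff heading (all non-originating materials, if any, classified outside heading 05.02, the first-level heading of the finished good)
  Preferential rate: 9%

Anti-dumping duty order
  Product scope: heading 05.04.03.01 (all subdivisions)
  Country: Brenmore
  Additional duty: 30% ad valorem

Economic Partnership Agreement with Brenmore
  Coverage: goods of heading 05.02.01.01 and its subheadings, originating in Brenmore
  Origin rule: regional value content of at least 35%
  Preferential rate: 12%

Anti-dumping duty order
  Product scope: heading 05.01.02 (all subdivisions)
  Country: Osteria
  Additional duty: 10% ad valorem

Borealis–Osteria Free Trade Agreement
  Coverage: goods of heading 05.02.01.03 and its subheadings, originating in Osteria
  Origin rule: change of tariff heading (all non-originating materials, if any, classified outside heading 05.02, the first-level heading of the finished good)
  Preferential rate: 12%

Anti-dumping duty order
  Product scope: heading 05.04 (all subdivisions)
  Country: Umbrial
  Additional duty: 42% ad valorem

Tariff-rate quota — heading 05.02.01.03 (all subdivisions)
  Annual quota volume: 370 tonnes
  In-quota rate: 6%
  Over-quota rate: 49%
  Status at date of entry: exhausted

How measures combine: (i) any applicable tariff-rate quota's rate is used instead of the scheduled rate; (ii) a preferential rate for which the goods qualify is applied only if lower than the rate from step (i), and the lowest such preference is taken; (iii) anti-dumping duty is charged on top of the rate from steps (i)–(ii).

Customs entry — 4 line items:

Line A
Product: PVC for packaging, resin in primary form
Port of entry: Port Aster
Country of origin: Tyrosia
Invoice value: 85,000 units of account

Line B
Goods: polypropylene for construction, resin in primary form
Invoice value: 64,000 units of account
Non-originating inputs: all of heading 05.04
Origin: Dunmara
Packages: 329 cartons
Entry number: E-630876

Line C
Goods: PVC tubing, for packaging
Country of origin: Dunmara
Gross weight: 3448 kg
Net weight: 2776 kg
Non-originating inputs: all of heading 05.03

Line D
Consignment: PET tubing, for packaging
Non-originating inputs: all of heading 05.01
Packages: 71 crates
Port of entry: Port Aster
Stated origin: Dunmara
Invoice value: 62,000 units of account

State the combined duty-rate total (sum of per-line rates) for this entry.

118%

Line A: PVC → 05.02; resin in primary form → 05.02.01; for packaging → 05.02.01.03. Scheduled 27%. quota on 05.02.01.03 exhausted → over-quota 49%. → 49%.
Line B: polypropylene → 05.03; resin in primary form → 05.03.02; for construction → 05.03.02.02. Scheduled 34%. Dunmara agreement on 05.02.03: 05.03.02.02 not covered. → 34%.
Line C: PVC → 05.02; tubing → 05.02.03; for packaging → 05.02.03.03. Scheduled 19%. Dunmara agreement on 05.02.03: CTH met → 9% available; preferential 9%. → 9%.
Line D: PET → 05.04; tubing → 05.04.02; for packaging → 05.04.02.01. Scheduled 26%. Dunmara agreement on 05.02.03: 05.04.02.01 not covered. → 26%.
Sum: 49% + 34% + 9% + 26% = 118%.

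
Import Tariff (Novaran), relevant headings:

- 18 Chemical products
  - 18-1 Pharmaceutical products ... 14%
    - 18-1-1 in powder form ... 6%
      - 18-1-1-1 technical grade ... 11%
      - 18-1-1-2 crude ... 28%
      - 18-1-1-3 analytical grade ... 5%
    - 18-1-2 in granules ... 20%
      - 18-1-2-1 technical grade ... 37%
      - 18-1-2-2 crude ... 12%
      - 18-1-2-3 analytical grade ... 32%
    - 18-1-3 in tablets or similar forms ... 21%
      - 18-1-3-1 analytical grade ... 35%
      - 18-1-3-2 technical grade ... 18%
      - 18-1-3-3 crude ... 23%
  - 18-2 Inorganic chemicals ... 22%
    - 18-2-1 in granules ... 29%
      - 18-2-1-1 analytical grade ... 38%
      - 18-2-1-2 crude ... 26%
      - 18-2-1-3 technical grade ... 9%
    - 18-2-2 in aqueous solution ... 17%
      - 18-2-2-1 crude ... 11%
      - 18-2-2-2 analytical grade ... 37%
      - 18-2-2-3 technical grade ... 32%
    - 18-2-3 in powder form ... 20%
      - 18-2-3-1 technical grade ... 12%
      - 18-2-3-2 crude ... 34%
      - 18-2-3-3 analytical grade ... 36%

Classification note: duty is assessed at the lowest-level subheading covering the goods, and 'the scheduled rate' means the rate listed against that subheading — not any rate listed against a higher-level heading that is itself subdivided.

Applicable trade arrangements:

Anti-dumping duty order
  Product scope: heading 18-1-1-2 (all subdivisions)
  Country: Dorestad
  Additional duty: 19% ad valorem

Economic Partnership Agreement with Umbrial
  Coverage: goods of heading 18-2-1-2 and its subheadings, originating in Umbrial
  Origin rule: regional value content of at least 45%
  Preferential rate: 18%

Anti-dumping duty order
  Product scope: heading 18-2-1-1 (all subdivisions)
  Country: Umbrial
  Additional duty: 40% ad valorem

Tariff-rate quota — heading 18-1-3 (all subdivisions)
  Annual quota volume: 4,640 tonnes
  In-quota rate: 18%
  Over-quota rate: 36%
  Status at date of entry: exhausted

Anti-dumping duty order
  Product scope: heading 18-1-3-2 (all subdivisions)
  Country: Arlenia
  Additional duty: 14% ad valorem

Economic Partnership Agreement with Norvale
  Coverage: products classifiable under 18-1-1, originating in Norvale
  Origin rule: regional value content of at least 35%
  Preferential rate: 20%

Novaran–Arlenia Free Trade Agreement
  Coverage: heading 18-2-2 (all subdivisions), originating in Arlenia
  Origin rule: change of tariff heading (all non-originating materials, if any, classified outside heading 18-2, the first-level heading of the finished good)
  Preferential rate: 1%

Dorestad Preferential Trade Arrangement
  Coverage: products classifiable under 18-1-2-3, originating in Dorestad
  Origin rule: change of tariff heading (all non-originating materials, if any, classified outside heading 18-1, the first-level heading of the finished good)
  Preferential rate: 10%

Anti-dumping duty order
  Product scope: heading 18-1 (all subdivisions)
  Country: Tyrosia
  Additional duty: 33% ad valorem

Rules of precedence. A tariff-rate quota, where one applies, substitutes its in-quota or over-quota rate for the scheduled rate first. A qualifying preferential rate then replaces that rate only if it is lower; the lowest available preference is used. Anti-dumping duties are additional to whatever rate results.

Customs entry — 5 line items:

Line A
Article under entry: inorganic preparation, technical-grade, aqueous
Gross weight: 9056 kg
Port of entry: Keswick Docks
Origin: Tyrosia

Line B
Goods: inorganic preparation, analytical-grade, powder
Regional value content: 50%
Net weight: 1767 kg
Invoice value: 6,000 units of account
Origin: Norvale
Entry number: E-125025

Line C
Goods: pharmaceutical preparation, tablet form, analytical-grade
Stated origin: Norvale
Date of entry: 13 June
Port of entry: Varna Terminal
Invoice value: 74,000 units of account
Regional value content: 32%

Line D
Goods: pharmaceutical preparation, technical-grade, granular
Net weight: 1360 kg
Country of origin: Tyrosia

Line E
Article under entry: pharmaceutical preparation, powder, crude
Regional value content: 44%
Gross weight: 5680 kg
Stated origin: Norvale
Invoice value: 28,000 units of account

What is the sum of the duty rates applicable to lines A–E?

Line A: inorganic → 18-2; aqueous → 18-2-2; technical-grade → 18-2-2-3. Scheduled 32%. No special measure applies. → 32%.
Line B: inorganic → 18-2; powder → 18-2-3; analytical-grade → 18-2-3-3. Scheduled 36%. Norvale agreement on 18-1-1: 18-2-3-3 not covered. → 36%.
Line C: pharmaceutical → 18-1; tablet form → 18-1-3; analytical-grade → 18-1-3-1. Scheduled 35%. quota on 18-1-3 exhausted → over-quota 36%; Norvale agreement on 18-1-1: 18-1-3-1 not covered. → 36%.
Line D: pharmaceutical → 18-1; granular → 18-1-2; technical-grade → 18-1-2-1. Scheduled 37%. anti-dumping (Tyrosia, 18-1): +33%; total 37% + 33% = 70%. → 70%.
Line E: pharmaceutical → 18-1; powder → 18-1-1; crude → 18-1-1-2. Scheduled 28%. Norvale agreement on 18-1-1: RVC ≥ 35% → 20% available; preferential 20%. → 20%.
Sum: 32% + 36% + 36% + 70% + 20% = 194%.

194%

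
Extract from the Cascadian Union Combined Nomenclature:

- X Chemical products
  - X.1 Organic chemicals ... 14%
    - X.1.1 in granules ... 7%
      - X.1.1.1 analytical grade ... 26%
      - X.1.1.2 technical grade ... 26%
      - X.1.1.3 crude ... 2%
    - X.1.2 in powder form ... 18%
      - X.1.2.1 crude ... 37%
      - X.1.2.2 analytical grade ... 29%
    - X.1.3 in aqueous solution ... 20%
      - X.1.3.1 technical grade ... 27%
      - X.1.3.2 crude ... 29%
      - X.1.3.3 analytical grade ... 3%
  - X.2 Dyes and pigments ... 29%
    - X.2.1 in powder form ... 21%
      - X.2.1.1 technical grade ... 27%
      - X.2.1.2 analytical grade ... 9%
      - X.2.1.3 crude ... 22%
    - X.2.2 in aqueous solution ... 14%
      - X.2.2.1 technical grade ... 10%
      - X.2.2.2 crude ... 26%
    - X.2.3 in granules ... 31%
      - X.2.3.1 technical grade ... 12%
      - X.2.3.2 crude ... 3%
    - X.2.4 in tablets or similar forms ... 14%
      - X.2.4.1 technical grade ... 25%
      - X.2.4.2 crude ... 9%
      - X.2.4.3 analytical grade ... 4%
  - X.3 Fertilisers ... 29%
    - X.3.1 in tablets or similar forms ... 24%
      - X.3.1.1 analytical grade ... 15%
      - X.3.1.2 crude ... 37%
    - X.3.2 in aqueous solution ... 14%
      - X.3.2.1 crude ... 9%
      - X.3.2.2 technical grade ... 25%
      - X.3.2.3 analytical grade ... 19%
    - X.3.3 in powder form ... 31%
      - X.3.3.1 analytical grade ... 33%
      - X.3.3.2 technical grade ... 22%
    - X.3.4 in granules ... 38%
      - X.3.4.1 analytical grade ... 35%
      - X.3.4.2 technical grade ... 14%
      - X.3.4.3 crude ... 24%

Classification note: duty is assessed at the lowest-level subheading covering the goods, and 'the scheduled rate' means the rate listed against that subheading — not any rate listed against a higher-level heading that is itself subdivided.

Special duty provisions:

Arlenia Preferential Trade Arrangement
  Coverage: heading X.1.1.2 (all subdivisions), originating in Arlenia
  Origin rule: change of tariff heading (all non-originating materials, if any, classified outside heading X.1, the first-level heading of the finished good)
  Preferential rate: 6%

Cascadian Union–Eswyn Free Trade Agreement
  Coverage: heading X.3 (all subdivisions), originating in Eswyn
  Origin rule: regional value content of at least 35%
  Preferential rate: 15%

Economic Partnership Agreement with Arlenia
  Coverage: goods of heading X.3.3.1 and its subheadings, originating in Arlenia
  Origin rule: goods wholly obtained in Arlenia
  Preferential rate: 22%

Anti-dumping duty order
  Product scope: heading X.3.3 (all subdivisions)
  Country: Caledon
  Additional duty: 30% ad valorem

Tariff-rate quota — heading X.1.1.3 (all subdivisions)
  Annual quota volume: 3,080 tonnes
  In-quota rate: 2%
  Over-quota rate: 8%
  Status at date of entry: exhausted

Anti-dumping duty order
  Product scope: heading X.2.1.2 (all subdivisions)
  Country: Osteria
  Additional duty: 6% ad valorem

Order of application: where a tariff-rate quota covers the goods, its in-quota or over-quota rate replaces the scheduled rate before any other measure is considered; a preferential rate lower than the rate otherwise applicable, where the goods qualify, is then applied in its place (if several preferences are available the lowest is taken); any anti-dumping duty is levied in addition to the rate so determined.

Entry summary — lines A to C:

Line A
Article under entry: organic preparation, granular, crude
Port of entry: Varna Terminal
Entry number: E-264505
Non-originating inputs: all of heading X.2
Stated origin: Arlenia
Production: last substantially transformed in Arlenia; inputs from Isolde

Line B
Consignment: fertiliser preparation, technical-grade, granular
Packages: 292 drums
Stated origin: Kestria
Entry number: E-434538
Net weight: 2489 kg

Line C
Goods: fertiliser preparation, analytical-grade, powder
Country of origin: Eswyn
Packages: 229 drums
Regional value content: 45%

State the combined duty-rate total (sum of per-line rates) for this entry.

Line A: organic → X.1; granular → X.1.1; crude → X.1.1.3. Scheduled 2%. quota on X.1.1.3 exhausted → over-quota 8%; Arlenia agreement on X.1.1.2: X.1.1.3 not covered; Arlenia agreement on X.3.3.1: X.1.1.3 not covered. → 8%.
Line B: fertiliser → X.3; granular → X.3.4; technical-grade → X.3.4.2. Scheduled 14%. No special measure applies. → 14%.
Line C: fertiliser → X.3; powder → X.3.3; analytical-grade → X.3.3.1. Scheduled 33%. Eswyn agreement on X.3: RVC ≥ 35% → 15% available; preferential 15%. → 15%.
Sum: 8% + 14% + 15% = 37%.

37%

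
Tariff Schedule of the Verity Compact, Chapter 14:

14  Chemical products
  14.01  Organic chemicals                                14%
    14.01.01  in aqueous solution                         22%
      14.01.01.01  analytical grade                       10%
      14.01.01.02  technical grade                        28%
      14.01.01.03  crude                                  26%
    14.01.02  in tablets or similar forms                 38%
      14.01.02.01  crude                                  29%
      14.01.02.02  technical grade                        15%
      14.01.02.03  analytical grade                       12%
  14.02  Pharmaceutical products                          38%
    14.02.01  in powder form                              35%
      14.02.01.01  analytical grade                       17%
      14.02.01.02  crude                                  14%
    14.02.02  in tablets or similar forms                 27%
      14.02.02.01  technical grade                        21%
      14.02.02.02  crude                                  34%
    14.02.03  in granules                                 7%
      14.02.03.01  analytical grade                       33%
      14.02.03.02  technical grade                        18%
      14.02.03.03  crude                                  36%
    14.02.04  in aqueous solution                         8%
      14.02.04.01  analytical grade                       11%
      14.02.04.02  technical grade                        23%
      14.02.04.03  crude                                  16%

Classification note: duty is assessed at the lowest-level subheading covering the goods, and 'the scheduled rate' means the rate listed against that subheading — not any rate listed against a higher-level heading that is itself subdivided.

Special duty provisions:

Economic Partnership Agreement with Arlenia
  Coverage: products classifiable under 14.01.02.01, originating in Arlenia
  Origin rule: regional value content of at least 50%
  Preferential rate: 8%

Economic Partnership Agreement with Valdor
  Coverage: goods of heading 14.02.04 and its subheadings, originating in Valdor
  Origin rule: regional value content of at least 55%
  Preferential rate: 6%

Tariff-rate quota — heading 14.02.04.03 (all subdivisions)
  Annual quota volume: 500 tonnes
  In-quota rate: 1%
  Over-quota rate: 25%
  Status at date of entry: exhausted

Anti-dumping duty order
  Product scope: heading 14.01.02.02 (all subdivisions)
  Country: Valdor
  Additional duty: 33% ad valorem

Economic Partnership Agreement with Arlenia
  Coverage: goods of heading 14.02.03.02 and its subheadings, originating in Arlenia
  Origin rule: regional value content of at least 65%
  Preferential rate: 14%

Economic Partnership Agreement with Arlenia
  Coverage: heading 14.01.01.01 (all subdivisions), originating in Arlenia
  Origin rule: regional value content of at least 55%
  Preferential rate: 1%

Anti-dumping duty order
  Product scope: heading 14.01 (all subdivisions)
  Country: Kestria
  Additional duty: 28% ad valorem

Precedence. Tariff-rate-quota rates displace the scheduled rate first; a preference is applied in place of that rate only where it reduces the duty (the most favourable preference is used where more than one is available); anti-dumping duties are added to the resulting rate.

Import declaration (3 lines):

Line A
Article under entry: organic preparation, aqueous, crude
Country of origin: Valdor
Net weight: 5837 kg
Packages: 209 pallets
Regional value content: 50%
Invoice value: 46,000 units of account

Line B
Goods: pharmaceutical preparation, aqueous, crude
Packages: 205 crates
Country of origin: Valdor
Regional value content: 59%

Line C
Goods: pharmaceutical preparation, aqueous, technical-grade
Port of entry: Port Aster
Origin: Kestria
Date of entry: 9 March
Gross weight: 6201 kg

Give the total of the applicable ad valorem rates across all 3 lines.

55%

Line A: organic → 14.01; aqueous → 14.01.01; crude → 14.01.01.03. Scheduled 26%. Valdor agreement on 14.02.04: 14.01.01.03 not covered. → 26%.
Line B: pharmaceutical → 14.02; aqueous → 14.02.04; crude → 14.02.04.03. Scheduled 16%. quota on 14.02.04.03 exhausted → over-quota 25%; Valdor agreement on 14.02.04: RVC ≥ 55% → 6% available; preferential 6%. → 6%.
Line C: pharmaceutical → 14.02; aqueous → 14.02.04; technical-grade → 14.02.04.02. Scheduled 23%. No special measure applies. → 23%.
Sum: 26% + 6% + 23% = 55%.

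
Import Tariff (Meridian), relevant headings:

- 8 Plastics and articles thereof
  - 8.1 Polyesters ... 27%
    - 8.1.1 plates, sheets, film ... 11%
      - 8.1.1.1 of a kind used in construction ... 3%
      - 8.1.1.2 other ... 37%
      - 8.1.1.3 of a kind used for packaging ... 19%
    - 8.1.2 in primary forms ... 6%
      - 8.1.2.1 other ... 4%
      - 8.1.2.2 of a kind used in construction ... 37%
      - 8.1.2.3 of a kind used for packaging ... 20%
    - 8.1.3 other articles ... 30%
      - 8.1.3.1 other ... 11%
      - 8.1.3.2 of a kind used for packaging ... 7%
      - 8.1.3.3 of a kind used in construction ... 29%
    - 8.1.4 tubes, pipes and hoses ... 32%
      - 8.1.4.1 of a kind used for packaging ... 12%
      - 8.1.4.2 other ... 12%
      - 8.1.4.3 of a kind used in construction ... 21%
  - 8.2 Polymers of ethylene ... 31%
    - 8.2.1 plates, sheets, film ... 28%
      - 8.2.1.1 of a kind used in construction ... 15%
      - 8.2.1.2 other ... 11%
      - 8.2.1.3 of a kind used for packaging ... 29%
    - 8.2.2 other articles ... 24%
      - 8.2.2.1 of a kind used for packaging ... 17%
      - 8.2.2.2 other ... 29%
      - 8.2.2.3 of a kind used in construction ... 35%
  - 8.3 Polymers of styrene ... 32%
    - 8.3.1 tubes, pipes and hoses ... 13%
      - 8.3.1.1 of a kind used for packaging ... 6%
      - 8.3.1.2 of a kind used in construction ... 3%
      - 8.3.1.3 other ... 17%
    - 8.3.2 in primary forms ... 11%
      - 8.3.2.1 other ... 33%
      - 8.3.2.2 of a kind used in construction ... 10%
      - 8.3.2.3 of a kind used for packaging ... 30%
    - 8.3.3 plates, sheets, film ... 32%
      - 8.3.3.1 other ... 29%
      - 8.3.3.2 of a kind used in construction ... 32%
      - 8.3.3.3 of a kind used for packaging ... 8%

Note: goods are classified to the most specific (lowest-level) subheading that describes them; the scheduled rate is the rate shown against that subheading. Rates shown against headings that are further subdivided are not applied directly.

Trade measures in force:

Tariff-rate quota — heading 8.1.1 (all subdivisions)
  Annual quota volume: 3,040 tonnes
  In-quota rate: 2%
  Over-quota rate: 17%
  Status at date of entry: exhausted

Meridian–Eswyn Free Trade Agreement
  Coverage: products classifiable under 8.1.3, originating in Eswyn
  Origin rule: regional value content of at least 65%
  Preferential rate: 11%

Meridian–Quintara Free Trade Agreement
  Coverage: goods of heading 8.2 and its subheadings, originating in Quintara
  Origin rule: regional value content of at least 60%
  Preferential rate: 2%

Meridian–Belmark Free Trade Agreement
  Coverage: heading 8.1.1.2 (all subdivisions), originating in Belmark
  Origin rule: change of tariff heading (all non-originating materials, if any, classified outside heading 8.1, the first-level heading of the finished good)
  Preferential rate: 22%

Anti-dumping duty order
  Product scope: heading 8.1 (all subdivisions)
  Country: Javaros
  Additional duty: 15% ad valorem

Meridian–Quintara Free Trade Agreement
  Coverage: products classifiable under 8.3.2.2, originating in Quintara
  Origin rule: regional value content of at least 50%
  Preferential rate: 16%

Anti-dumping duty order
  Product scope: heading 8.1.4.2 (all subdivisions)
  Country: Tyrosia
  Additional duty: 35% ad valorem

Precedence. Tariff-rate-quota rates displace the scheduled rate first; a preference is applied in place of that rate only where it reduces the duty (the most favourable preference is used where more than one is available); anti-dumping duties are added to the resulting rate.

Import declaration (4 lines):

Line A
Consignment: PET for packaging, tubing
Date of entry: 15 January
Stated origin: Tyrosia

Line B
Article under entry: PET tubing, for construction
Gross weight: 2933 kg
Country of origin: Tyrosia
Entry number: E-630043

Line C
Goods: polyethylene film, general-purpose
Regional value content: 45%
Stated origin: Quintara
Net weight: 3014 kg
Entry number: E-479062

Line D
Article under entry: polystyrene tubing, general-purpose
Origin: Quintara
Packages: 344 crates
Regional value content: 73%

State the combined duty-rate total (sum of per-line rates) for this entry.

Line A: PET → 8.1; tubing → 8.1.4; for packaging → 8.1.4.1. Scheduled 12%. No special measure applies. → 12%.
Line B: PET → 8.1; tubing → 8.1.4; for construction → 8.1.4.3. Scheduled 21%. No special measure applies. → 21%.
Line C: polyethylene → 8.2; film → 8.2.1; general-purpose → 8.2.1.2. Scheduled 11%. Quintara agreement on 8.2: RVC < 60%; Quintara agreement on 8.3.2.2: 8.2.1.2 not covered. → 11%.
Line D: polystyrene → 8.3; tubing → 8.3.1; general-purpose → 8.3.1.3. Scheduled 17%. Quintara agreement on 8.2: 8.3.1.3 not covered; Quintara agreement on 8.3.2.2: 8.3.1.3 not covered. → 17%.
Sum: 12% + 21% + 11% + 17% = 61%.

61%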